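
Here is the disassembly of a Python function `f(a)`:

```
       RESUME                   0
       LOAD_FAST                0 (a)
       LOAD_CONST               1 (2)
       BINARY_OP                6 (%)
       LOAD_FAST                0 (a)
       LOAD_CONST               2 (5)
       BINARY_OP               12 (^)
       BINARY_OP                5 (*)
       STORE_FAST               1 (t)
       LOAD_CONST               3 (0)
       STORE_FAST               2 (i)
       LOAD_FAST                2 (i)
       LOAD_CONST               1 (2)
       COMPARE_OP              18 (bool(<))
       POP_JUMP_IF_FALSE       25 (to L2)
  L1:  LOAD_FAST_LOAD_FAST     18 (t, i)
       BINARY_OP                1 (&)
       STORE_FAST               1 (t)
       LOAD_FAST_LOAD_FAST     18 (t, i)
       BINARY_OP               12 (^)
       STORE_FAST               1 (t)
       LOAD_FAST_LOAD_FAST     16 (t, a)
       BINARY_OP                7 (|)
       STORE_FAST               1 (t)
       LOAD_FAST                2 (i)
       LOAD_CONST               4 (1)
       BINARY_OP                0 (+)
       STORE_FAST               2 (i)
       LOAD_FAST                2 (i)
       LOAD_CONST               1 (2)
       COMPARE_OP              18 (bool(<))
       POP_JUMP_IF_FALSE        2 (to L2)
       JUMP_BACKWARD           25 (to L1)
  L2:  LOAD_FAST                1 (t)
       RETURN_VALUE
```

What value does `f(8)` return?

LOAD_FAST a → push 8. Stack: [8]
LOAD_CONST → push 2. Stack: [8, 2]
BINARY_OP % → 8 % 2 = 0. Stack: [0]
LOAD_FAST a → push 8. Stack: [0, 8]
LOAD_CONST → push 5. Stack: [0, 8, 5]
BINARY_OP ^ → 8 ^ 5 = 13. Stack: [0, 13]
BINARY_OP * → 0 * 13 = 0. Stack: [0]
STORE_FAST t → t=0. Stack: []
LOAD_CONST → push 0. Stack: [0]
STORE_FAST i → i=0. Stack: []
LOAD_FAST i → push 0. Stack: [0]
LOAD_CONST → push 2. Stack: [0, 2]
COMPARE_OP bool(<) → 0 vs 2 = True. Stack: [True]
POP_JUMP_IF_FALSE → pop True; no jump. Stack: []
LOAD_FAST_LOAD_FAST t,i → push 0,0. Stack: [0, 0]
BINARY_OP & → 0 & 0 = 0. Stack: [0]
STORE_FAST t → t=0. Stack: []
LOAD_FAST_LOAD_FAST t,i → push 0,0. Stack: [0, 0]
BINARY_OP ^ → 0 ^ 0 = 0. Stack: [0]
STORE_FAST t → t=0. Stack: []
LOAD_FAST_LOAD_FAST t,a → push 0,8. Stack: [0, 8]
BINARY_OP | → 0 | 8 = 8. Stack: [8]
STORE_FAST t → t=8. Stack: []
LOAD_FAST i → push 0. Stack: [0]
LOAD_CONST → push 1. Stack: [0, 1]
BINARY_OP + → 0 + 1 = 1. Stack: [1]
STORE_FAST i → i=1. Stack: []
LOAD_FAST i → push 1. Stack: [1]
LOAD_CONST → push 2. Stack: [1, 2]
COMPARE_OP bool(<) → 1 vs 2 = True. Stack: [True]
POP_JUMP_IF_FALSE → pop True; no jump. Stack: []
LOAD_FAST_LOAD_FAST t,i → push 8,1. Stack: [8, 1]
BINARY_OP & → 8 & 1 = 0. Stack: [0]
STORE_FAST t → t=0. Stack: []
LOAD_FAST_LOAD_FAST t,i → push 0,1. Stack: [0, 1]
BINARY_OP ^ → 0 ^ 1 = 1. Stack: [1]
STORE_FAST t → t=1. Stack: []
LOAD_FAST_LOAD_FAST t,a → push 1,8. Stack: [1, 8]
BINARY_OP | → 1 | 8 = 9. Stack: [9]
STORE_FAST t → t=9. Stack: []
LOAD_FAST i → push 1. Stack: [1]
LOAD_CONST → push 1. Stack: [1, 1]
BINARY_OP + → 1 + 1 = 2. Stack: [2]
STORE_FAST i → i=2. Stack: []
LOAD_FAST i → push 2. Stack: [2]
LOAD_CONST → push 2. Stack: [2, 2]
COMPARE_OP bool(<) → 2 vs 2 = False. Stack: [False]
POP_JUMP_IF_FALSE → pop False; jump. Stack: []
LOAD_FAST t → push 9. Stack: [9]
RETURN_VALUE → return 9.

9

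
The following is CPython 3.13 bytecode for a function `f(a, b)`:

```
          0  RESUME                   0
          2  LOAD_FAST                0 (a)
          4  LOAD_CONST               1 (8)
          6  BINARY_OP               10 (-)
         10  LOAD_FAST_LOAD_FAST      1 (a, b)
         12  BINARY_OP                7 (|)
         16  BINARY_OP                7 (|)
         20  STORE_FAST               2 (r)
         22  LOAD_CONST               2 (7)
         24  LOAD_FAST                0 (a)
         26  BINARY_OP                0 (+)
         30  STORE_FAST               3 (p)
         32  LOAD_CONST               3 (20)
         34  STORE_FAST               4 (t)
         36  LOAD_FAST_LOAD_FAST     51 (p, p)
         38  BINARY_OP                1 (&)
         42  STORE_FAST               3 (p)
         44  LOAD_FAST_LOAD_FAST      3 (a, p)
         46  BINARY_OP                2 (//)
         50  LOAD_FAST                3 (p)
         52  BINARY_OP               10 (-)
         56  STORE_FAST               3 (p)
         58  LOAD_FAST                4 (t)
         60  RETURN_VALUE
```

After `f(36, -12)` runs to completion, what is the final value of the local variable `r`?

-4

LOAD_FAST a → push 36. Stack: [36]
LOAD_CONST → push 8. Stack: [36, 8]
BINARY_OP - → 36 - 8 = 28. Stack: [28]
LOAD_FAST_LOAD_FAST a,b → push 36,-12. Stack: [28, 36, -12]
BINARY_OP | → 36 | -12 = -12. Stack: [28, -12]
BINARY_OP | → 28 | -12 = -4. Stack: [-4]
STORE_FAST r → r=-4. Stack: []
LOAD_CONST → push 7. Stack: [7]
LOAD_FAST a → push 36. Stack: [7, 36]
BINARY_OP + → 7 + 36 = 43. Stack: [43]
STORE_FAST p → p=43. Stack: []
LOAD_CONST → push 20. Stack: [20]
STORE_FAST t → t=20. Stack: []
LOAD_FAST_LOAD_FAST p,p → push 43,43. Stack: [43, 43]
BINARY_OP & → 43 & 43 = 43. Stack: [43]
STORE_FAST p → p=43. Stack: []
LOAD_FAST_LOAD_FAST a,p → push 36,43. Stack: [36, 43]
BINARY_OP // → 36 // 43 = 0. Stack: [0]
LOAD_FAST p → push 43. Stack: [0, 43]
BINARY_OP - → 0 - 43 = -43. Stack: [-43]
STORE_FAST p → p=-43. Stack: []
LOAD_FAST t → push 20. Stack: [20]
RETURN_VALUE → return 20.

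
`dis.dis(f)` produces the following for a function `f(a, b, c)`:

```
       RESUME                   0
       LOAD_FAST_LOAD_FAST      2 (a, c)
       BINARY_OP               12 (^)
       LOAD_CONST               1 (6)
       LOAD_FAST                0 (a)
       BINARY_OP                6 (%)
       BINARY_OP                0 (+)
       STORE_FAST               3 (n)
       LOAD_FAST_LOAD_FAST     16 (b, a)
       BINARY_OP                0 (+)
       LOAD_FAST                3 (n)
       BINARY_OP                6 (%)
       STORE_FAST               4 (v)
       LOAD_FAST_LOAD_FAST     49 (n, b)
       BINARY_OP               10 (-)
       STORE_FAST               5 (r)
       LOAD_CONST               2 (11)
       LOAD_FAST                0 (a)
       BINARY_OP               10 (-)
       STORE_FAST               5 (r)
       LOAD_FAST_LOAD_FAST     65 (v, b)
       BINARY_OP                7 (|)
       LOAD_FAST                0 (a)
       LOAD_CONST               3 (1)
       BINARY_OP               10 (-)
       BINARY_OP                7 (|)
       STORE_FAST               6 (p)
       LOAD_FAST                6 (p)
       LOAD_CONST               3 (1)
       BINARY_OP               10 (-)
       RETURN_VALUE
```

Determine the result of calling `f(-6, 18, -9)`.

LOAD_FAST_LOAD_FAST a,c → push -6,-9. Stack: [-6, -9]
BINARY_OP ^ → -6 ^ -9 = 13. Stack: [13]
LOAD_CONST → push 6. Stack: [13, 6]
LOAD_FAST a → push -6. Stack: [13, 6, -6]
BINARY_OP % → 6 % -6 = 0. Stack: [13, 0]
BINARY_OP + → 13 + 0 = 13. Stack: [13]
STORE_FAST n → n=13. Stack: []
LOAD_FAST_LOAD_FAST b,a → push 18,-6. Stack: [18, -6]
BINARY_OP + → 18 + -6 = 12. Stack: [12]
LOAD_FAST n → push 13. Stack: [12, 13]
BINARY_OP % → 12 % 13 = 12. Stack: [12]
STORE_FAST v → v=12. Stack: []
LOAD_FAST_LOAD_FAST n,b → push 13,18. Stack: [13, 18]
BINARY_OP - → 13 - 18 = -5. Stack: [-5]
STORE_FAST r → r=-5. Stack: []
LOAD_CONST → push 11. Stack: [11]
LOAD_FAST a → push -6. Stack: [11, -6]
BINARY_OP - → 11 - -6 = 17. Stack: [17]
STORE_FAST r → r=17. Stack: []
LOAD_FAST_LOAD_FAST v,b → push 12,18. Stack: [12, 18]
BINARY_OP | → 12 | 18 = 30. Stack: [30]
LOAD_FAST a → push -6. Stack: [30, -6]
LOAD_CONST → push 1. Stack: [30, -6, 1]
BINARY_OP - → -6 - 1 = -7. Stack: [30, -7]
BINARY_OP | → 30 | -7 = -1. Stack: [-1]
STORE_FAST p → p=-1. Stack: []
LOAD_FAST p → push -1. Stack: [-1]
LOAD_CONST → push 1. Stack: [-1, 1]
BINARY_OP - → -1 - 1 = -2. Stack: [-2]
RETURN_VALUE → return -2.

-2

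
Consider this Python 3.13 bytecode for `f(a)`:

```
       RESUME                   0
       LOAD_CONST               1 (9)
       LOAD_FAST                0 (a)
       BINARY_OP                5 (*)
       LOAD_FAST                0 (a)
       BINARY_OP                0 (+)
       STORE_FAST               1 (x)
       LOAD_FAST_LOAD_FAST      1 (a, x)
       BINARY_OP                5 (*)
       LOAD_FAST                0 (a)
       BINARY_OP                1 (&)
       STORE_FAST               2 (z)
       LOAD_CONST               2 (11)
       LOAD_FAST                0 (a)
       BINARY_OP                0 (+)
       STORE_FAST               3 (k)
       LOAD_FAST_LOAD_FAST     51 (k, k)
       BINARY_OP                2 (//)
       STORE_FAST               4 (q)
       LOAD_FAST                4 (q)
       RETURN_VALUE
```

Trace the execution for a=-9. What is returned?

1

LOAD_CONST → push 9. Stack: [9]
LOAD_FAST a → push -9. Stack: [9, -9]
BINARY_OP * → 9 * -9 = -81. Stack: [-81]
LOAD_FAST a → push -9. Stack: [-81, -9]
BINARY_OP + → -81 + -9 = -90. Stack: [-90]
STORE_FAST x → x=-90. Stack: []
LOAD_FAST_LOAD_FAST a,x → push -9,-90. Stack: [-9, -90]
BINARY_OP * → -9 * -90 = 810. Stack: [810]
LOAD_FAST a → push -9. Stack: [810, -9]
BINARY_OP & → 810 & -9 = 802. Stack: [802]
STORE_FAST z → z=802. Stack: []
LOAD_CONST → push 11. Stack: [11]
LOAD_FAST a → push -9. Stack: [11, -9]
BINARY_OP + → 11 + -9 = 2. Stack: [2]
STORE_FAST k → k=2. Stack: []
LOAD_FAST_LOAD_FAST k,k → push 2,2. Stack: [2, 2]
BINARY_OP // → 2 // 2 = 1. Stack: [1]
STORE_FAST q → q=1. Stack: []
LOAD_FAST q → push 1. Stack: [1]
RETURN_VALUE → return 1.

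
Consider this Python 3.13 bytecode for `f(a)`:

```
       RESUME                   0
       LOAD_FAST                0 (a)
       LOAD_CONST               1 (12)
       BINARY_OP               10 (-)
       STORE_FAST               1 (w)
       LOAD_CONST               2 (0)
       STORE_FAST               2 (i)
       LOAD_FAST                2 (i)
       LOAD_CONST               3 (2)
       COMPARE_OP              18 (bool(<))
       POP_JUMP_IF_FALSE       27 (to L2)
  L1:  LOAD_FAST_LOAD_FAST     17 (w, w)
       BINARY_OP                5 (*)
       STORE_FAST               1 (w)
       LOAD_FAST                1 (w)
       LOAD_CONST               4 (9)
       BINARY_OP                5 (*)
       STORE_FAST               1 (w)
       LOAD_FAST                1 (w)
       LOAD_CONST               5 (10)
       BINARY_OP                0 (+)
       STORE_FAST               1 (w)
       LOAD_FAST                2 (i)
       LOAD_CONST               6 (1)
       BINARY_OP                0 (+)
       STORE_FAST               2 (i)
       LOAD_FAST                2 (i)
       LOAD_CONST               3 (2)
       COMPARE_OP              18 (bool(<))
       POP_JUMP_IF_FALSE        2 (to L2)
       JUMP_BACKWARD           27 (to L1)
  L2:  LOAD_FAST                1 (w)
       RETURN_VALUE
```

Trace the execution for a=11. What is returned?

LOAD_FAST a → push 11. Stack: [11]
LOAD_CONST → push 12. Stack: [11, 12]
BINARY_OP - → 11 - 12 = -1. Stack: [-1]
STORE_FAST w → w=-1. Stack: []
LOAD_CONST → push 0. Stack: [0]
STORE_FAST i → i=0. Stack: []
LOAD_FAST i → push 0. Stack: [0]
LOAD_CONST → push 2. Stack: [0, 2]
COMPARE_OP bool(<) → 0 vs 2 = True. Stack: [True]
POP_JUMP_IF_FALSE → pop True; no jump. Stack: []
LOAD_FAST_LOAD_FAST w,w → push -1,-1. Stack: [-1, -1]
BINARY_OP * → -1 * -1 = 1. Stack: [1]
STORE_FAST w → w=1. Stack: []
LOAD_FAST w → push 1. Stack: [1]
LOAD_CONST → push 9. Stack: [1, 9]
BINARY_OP * → 1 * 9 = 9. Stack: [9]
STORE_FAST w → w=9. Stack: []
LOAD_FAST w → push 9. Stack: [9]
LOAD_CONST → push 10. Stack: [9, 10]
BINARY_OP + → 9 + 10 = 19. Stack: [19]
STORE_FAST w → w=19. Stack: []
LOAD_FAST i → push 0. Stack: [0]
LOAD_CONST → push 1. Stack: [0, 1]
BINARY_OP + → 0 + 1 = 1. Stack: [1]
STORE_FAST i → i=1. Stack: []
LOAD_FAST i → push 1. Stack: [1]
LOAD_CONST → push 2. Stack: [1, 2]
COMPARE_OP bool(<) → 1 vs 2 = True. Stack: [True]
POP_JUMP_IF_FALSE → pop True; no jump. Stack: []
LOAD_FAST_LOAD_FAST w,w → push 19,19. Stack: [19, 19]
BINARY_OP * → 19 * 19 = 361. Stack: [361]
STORE_FAST w → w=361. Stack: []
LOAD_FAST w → push 361. Stack: [361]
LOAD_CONST → push 9. Stack: [361, 9]
BINARY_OP * → 361 * 9 = 3249. Stack: [3249]
STORE_FAST w → w=3249. Stack: []
LOAD_FAST w → push 3249. Stack: [3249]
LOAD_CONST → push 10. Stack: [3249, 10]
BINARY_OP + → 3249 + 10 = 3259. Stack: [3259]
STORE_FAST w → w=3259. Stack: []
LOAD_FAST i → push 1. Stack: [1]
LOAD_CONST → push 1. Stack: [1, 1]
BINARY_OP + → 1 + 1 = 2. Stack: [2]
STORE_FAST i → i=2. Stack: []
LOAD_FAST i → push 2. Stack: [2]
LOAD_CONST → push 2. Stack: [2, 2]
COMPARE_OP bool(<) → 2 vs 2 = False. Stack: [False]
POP_JUMP_IF_FALSE → pop False; jump. Stack: []
LOAD_FAST w → push 3259. Stack: [3259]
RETURN_VALUE → return 3259.

3259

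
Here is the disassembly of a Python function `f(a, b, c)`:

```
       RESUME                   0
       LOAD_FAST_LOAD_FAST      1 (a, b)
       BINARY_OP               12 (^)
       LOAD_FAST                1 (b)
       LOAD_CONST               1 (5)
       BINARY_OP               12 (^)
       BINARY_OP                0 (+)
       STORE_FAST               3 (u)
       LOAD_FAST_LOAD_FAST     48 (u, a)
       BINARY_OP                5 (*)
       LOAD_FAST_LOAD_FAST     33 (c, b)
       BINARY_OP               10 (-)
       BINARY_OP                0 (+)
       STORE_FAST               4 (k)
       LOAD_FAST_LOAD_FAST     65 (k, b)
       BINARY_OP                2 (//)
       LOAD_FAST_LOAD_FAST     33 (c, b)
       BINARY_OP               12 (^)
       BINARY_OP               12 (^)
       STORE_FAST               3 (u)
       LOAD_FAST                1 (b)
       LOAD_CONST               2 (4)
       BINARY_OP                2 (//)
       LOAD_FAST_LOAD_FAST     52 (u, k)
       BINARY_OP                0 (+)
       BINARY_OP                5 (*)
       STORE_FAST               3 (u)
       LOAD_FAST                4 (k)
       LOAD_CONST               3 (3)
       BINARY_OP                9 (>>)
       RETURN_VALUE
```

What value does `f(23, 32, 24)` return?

LOAD_FAST_LOAD_FAST a,b → push 23,32. Stack: [23, 32]
BINARY_OP ^ → 23 ^ 32 = 55. Stack: [55]
LOAD_FAST b → push 32. Stack: [55, 32]
LOAD_CONST → push 5. Stack: [55, 32, 5]
BINARY_OP ^ → 32 ^ 5 = 37. Stack: [55, 37]
BINARY_OP + → 55 + 37 = 92. Stack: [92]
STORE_FAST u → u=92. Stack: []
LOAD_FAST_LOAD_FAST u,a → push 92,23. Stack: [92, 23]
BINARY_OP * → 92 * 23 = 2116. Stack: [2116]
LOAD_FAST_LOAD_FAST c,b → push 24,32. Stack: [2116, 24, 32]
BINARY_OP - → 24 - 32 = -8. Stack: [2116, -8]
BINARY_OP + → 2116 + -8 = 2108. Stack: [2108]
STORE_FAST k → k=2108. Stack: []
LOAD_FAST_LOAD_FAST k,b → push 2108,32. Stack: [2108, 32]
BINARY_OP // → 2108 // 32 = 65. Stack: [65]
LOAD_FAST_LOAD_FAST c,b → push 24,32. Stack: [65, 24, 32]
BINARY_OP ^ → 24 ^ 32 = 56. Stack: [65, 56]
BINARY_OP ^ → 65 ^ 56 = 121. Stack: [121]
STORE_FAST u → u=121. Stack: []
LOAD_FAST b → push 32. Stack: [32]
LOAD_CONST → push 4. Stack: [32, 4]
BINARY_OP // → 32 // 4 = 8. Stack: [8]
LOAD_FAST_LOAD_FAST u,k → push 121,2108. Stack: [8, 121, 2108]
BINARY_OP + → 121 + 2108 = 2229. Stack: [8, 2229]
BINARY_OP * → 8 * 2229 = 17832. Stack: [17832]
STORE_FAST u → u=17832. Stack: []
LOAD_FAST k → push 2108. Stack: [2108]
LOAD_CONST → push 3. Stack: [2108, 3]
BINARY_OP >> → 2108 >> 3 = 263. Stack: [263]
RETURN_VALUE → return 263.

263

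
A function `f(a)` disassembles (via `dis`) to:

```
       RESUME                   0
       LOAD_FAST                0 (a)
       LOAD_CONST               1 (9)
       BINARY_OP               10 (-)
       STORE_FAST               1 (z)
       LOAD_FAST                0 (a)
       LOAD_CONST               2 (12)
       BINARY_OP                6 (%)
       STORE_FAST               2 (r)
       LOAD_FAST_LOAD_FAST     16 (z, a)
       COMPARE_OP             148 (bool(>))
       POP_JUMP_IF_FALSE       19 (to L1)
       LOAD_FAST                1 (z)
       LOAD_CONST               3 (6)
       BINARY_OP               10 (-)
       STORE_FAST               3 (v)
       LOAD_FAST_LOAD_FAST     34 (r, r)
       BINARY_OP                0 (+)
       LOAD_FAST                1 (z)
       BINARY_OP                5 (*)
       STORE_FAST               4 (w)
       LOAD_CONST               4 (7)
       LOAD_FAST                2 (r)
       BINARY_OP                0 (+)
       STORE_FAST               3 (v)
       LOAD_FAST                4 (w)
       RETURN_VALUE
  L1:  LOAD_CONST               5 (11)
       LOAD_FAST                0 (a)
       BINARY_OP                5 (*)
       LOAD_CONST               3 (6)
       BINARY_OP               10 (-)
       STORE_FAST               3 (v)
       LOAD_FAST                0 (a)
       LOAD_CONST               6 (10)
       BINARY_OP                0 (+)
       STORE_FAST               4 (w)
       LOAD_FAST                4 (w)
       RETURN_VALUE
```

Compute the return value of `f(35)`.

45

LOAD_FAST a → push 35. Stack: [35]
LOAD_CONST → push 9. Stack: [35, 9]
BINARY_OP - → 35 - 9 = 26. Stack: [26]
STORE_FAST z → z=26. Stack: []
LOAD_FAST a → push 35. Stack: [35]
LOAD_CONST → push 12. Stack: [35, 12]
BINARY_OP % → 35 % 12 = 11. Stack: [11]
STORE_FAST r → r=11. Stack: []
LOAD_FAST_LOAD_FAST z,a → push 26,35. Stack: [26, 35]
COMPARE_OP bool(>) → 26 vs 35 = False. Stack: [False]
POP_JUMP_IF_FALSE → pop False; jump. Stack: []
LOAD_CONST → push 11. Stack: [11]
LOAD_FAST a → push 35. Stack: [11, 35]
BINARY_OP * → 11 * 35 = 385. Stack: [385]
LOAD_CONST → push 6. Stack: [385, 6]
BINARY_OP - → 385 - 6 = 379. Stack: [379]
STORE_FAST v → v=379. Stack: []
LOAD_FAST a → push 35. Stack: [35]
LOAD_CONST → push 10. Stack: [35, 10]
BINARY_OP + → 35 + 10 = 45. Stack: [45]
STORE_FAST w → w=45. Stack: []
LOAD_FAST w → push 45. Stack: [45]
RETURN_VALUE → return 45.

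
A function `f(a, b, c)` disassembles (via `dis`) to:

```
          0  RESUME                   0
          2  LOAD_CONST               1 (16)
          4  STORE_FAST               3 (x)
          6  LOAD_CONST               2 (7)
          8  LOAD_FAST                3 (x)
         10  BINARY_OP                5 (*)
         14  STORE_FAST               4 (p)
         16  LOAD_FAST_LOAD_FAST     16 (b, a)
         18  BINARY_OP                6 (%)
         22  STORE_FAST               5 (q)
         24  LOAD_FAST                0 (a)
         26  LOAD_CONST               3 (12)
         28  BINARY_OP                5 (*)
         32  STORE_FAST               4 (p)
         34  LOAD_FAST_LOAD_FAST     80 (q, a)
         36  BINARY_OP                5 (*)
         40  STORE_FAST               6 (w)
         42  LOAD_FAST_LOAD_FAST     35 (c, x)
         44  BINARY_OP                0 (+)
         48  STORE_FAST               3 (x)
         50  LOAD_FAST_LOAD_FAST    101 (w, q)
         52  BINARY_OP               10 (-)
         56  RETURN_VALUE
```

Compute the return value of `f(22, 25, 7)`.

LOAD_CONST → push 16. Stack: [16]
STORE_FAST x → x=16. Stack: []
LOAD_CONST → push 7. Stack: [7]
LOAD_FAST x → push 16. Stack: [7, 16]
BINARY_OP * → 7 * 16 = 112. Stack: [112]
STORE_FAST p → p=112. Stack: []
LOAD_FAST_LOAD_FAST b,a → push 25,22. Stack: [25, 22]
BINARY_OP % → 25 % 22 = 3. Stack: [3]
STORE_FAST q → q=3. Stack: []
LOAD_FAST a → push 22. Stack: [22]
LOAD_CONST → push 12. Stack: [22, 12]
BINARY_OP * → 22 * 12 = 264. Stack: [264]
STORE_FAST p → p=264. Stack: []
LOAD_FAST_LOAD_FAST q,a → push 3,22. Stack: [3, 22]
BINARY_OP * → 3 * 22 = 66. Stack: [66]
STORE_FAST w → w=66. Stack: []
LOAD_FAST_LOAD_FAST c,x → push 7,16. Stack: [7, 16]
BINARY_OP + → 7 + 16 = 23. Stack: [23]
STORE_FAST x → x=23. Stack: []
LOAD_FAST_LOAD_FAST w,q → push 66,3. Stack: [66, 3]
BINARY_OP - → 66 - 3 = 63. Stack: [63]
RETURN_VALUE → return 63.

63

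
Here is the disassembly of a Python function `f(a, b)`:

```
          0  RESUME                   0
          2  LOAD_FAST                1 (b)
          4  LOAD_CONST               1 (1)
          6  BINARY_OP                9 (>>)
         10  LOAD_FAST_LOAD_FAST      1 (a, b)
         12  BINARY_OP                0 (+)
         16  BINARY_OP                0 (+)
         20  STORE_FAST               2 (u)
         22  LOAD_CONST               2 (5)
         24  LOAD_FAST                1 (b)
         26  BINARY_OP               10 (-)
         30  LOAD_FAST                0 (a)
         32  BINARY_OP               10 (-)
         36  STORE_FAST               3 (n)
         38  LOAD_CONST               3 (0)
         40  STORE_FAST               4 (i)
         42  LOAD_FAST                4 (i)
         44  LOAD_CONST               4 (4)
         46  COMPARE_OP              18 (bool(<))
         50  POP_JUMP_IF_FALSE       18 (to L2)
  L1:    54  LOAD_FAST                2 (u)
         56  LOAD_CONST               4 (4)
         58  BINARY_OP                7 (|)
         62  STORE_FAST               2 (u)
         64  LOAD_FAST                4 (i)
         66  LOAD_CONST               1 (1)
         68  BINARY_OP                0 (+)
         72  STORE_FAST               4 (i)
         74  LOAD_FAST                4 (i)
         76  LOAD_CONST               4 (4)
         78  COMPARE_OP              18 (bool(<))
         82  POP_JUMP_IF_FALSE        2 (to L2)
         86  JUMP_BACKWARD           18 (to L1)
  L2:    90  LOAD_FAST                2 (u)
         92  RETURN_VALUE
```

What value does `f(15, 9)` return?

LOAD_FAST b → push 9
LOAD_CONST → push 1
BINARY_OP >> → 9 >> 1 = 4
LOAD_FAST_LOAD_FAST a,b → push 15,9
BINARY_OP + → 15 + 9 = 24
BINARY_OP + → 4 + 24 = 28
STORE_FAST u → u=28
LOAD_CONST → push 5
LOAD_FAST b → push 9
BINARY_OP - → 5 - 9 = -4
LOAD_FAST a → push 15
BINARY_OP - → -4 - 15 = -19
STORE_FAST n → n=-19
LOAD_CONST → push 0
STORE_FAST i → i=0
LOAD_FAST i → push 0
LOAD_CONST → push 4
COMPARE_OP bool(<) → 0 vs 4 = True
POP_JUMP_IF_FALSE → pop True; no jump
LOAD_FAST u → push 28
LOAD_CONST → push 4
BINARY_OP | → 28 | 4 = 28
STORE_FAST u → u=28
LOAD_FAST i → push 0
LOAD_CONST → push 1
BINARY_OP + → 0 + 1 = 1
STORE_FAST i → i=1
LOAD_FAST i → push 1
LOAD_CONST → push 4
COMPARE_OP bool(<) → 1 vs 4 = True
POP_JUMP_IF_FALSE → pop True; no jump
LOAD_FAST u → push 28
LOAD_CONST → push 4
BINARY_OP | → 28 | 4 = 28
STORE_FAST u → u=28
LOAD_FAST i → push 1
LOAD_CONST → push 1
BINARY_OP + → 1 + 1 = 2
STORE_FAST i → i=2
LOAD_FAST i → push 2
LOAD_CONST → push 4
COMPARE_OP bool(<) → 2 vs 4 = True
POP_JUMP_IF_FALSE → pop True; no jump
LOAD_FAST u → push 28
LOAD_CONST → push 4
BINARY_OP | → 28 | 4 = 28
STORE_FAST u → u=28
LOAD_FAST i → push 2
LOAD_CONST → push 1
BINARY_OP + → 2 + 1 = 3
STORE_FAST i → i=3
LOAD_FAST i → push 3
LOAD_CONST → push 4
COMPARE_OP bool(<) → 3 vs 4 = True
POP_JUMP_IF_FALSE → pop True; no jump
LOAD_FAST u → push 28
LOAD_CONST → push 4
BINARY_OP | → 28 | 4 = 28
STORE_FAST u → u=28
LOAD_FAST i → push 3
LOAD_CONST → push 1
BINARY_OP + → 3 + 1 = 4
STORE_FAST i → i=4
LOAD_FAST i → push 4
LOAD_CONST → push 4
COMPARE_OP bool(<) → 4 vs 4 = False
POP_JUMP_IF_FALSE → pop False; jump
LOAD_FAST u → push 28
RETURN_VALUE → return 28.

28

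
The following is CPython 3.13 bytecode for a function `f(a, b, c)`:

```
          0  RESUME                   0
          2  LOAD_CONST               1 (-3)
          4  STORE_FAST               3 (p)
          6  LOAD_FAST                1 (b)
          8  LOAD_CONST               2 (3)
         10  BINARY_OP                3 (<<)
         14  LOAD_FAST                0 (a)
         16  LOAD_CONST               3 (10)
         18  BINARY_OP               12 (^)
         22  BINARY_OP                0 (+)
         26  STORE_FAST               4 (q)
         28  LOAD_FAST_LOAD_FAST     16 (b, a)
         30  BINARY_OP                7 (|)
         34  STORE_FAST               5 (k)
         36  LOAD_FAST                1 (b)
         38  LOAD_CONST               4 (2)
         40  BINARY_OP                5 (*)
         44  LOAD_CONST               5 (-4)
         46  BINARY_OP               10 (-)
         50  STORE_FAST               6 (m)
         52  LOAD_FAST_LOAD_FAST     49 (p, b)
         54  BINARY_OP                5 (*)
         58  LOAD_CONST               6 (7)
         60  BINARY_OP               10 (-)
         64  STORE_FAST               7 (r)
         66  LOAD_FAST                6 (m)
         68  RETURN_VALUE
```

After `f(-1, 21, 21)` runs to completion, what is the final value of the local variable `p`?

LOAD_CONST → push -3. Stack: [-3]
STORE_FAST p → p=-3. Stack: []
LOAD_FAST b → push 21. Stack: [21]
LOAD_CONST → push 3. Stack: [21, 3]
BINARY_OP << → 21 << 3 = 168. Stack: [168]
LOAD_FAST a → push -1. Stack: [168, -1]
LOAD_CONST → push 10. Stack: [168, -1, 10]
BINARY_OP ^ → -1 ^ 10 = -11. Stack: [168, -11]
BINARY_OP + → 168 + -11 = 157. Stack: [157]
STORE_FAST q → q=157. Stack: []
LOAD_FAST_LOAD_FAST b,a → push 21,-1. Stack: [21, -1]
BINARY_OP | → 21 | -1 = -1. Stack: [-1]
STORE_FAST k → k=-1. Stack: []
LOAD_FAST b → push 21. Stack: [21]
LOAD_CONST → push 2. Stack: [21, 2]
BINARY_OP * → 21 * 2 = 42. Stack: [42]
LOAD_CONST → push -4. Stack: [42, -4]
BINARY_OP - → 42 - -4 = 46. Stack: [46]
STORE_FAST m → m=46. Stack: []
LOAD_FAST_LOAD_FAST p,b → push -3,21. Stack: [-3, 21]
BINARY_OP * → -3 * 21 = -63. Stack: [-63]
LOAD_CONST → push 7. Stack: [-63, 7]
BINARY_OP - → -63 - 7 = -70. Stack: [-70]
STORE_FAST r → r=-70. Stack: []
LOAD_FAST m → push 46. Stack: [46]
RETURN_VALUE → return 46.

-3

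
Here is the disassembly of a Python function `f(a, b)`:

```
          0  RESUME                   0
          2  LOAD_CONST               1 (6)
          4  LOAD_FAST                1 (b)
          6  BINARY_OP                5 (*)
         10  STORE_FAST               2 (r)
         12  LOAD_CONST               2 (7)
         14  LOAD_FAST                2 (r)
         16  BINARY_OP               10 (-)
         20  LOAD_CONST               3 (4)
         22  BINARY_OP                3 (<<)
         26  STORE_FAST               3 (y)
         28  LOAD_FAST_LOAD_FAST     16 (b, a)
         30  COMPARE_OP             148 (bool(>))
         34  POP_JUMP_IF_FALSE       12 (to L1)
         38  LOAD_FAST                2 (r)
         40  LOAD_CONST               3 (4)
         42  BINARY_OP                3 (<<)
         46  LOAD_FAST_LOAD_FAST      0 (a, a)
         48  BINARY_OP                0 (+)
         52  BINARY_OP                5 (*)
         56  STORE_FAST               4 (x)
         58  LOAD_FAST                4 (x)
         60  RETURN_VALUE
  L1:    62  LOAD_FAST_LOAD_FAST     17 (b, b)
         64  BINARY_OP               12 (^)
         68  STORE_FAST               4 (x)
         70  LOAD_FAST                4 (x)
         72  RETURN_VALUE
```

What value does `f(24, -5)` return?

0

LOAD_CONST → push 6. Stack: [6]
LOAD_FAST b → push -5. Stack: [6, -5]
BINARY_OP * → 6 * -5 = -30. Stack: [-30]
STORE_FAST r → r=-30. Stack: []
LOAD_CONST → push 7. Stack: [7]
LOAD_FAST r → push -30. Stack: [7, -30]
BINARY_OP - → 7 - -30 = 37. Stack: [37]
LOAD_CONST → push 4. Stack: [37, 4]
BINARY_OP << → 37 << 4 = 592. Stack: [592]
STORE_FAST y → y=592. Stack: []
LOAD_FAST_LOAD_FAST b,a → push -5,24. Stack: [-5, 24]
COMPARE_OP bool(>) → -5 vs 24 = False. Stack: [False]
POP_JUMP_IF_FALSE → pop False; jump. Stack: []
LOAD_FAST_LOAD_FAST b,b → push -5,-5. Stack: [-5, -5]
BINARY_OP ^ → -5 ^ -5 = 0. Stack: [0]
STORE_FAST x → x=0. Stack: []
LOAD_FAST x → push 0. Stack: [0]
RETURN_VALUE → return 0.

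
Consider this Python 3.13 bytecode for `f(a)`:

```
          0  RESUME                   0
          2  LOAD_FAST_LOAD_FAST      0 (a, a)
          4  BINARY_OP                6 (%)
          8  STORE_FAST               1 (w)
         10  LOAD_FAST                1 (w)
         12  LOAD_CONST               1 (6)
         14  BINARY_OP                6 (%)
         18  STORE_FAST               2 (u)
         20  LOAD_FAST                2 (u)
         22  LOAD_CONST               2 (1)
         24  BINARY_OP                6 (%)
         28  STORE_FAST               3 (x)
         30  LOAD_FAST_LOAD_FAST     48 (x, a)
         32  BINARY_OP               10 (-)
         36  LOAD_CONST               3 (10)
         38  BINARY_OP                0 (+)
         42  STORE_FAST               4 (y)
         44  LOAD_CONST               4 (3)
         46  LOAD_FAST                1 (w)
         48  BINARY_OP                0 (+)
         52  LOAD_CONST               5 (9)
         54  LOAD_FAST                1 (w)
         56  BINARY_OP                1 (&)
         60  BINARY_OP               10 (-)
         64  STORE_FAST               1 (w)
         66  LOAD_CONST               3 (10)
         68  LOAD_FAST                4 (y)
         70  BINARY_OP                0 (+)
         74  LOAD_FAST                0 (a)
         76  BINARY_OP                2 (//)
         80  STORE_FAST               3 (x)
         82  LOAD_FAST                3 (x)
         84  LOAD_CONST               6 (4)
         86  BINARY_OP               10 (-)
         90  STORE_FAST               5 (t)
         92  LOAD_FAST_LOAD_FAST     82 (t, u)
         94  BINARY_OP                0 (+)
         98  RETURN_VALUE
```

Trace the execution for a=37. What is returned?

LOAD_FAST_LOAD_FAST a,a → push 37,37. Stack: [37, 37]
BINARY_OP % → 37 % 37 = 0. Stack: [0]
STORE_FAST w → w=0. Stack: []
LOAD_FAST w → push 0. Stack: [0]
LOAD_CONST → push 6. Stack: [0, 6]
BINARY_OP % → 0 % 6 = 0. Stack: [0]
STORE_FAST u → u=0. Stack: []
LOAD_FAST u → push 0. Stack: [0]
LOAD_CONST → push 1. Stack: [0, 1]
BINARY_OP % → 0 % 1 = 0. Stack: [0]
STORE_FAST x → x=0. Stack: []
LOAD_FAST_LOAD_FAST x,a → push 0,37. Stack: [0, 37]
BINARY_OP - → 0 - 37 = -37. Stack: [-37]
LOAD_CONST → push 10. Stack: [-37, 10]
BINARY_OP + → -37 + 10 = -27. Stack: [-27]
STORE_FAST y → y=-27. Stack: []
LOAD_CONST → push 3. Stack: [3]
LOAD_FAST w → push 0. Stack: [3, 0]
BINARY_OP + → 3 + 0 = 3. Stack: [3]
LOAD_CONST → push 9. Stack: [3, 9]
LOAD_FAST w → push 0. Stack: [3, 9, 0]
BINARY_OP & → 9 & 0 = 0. Stack: [3, 0]
BINARY_OP - → 3 - 0 = 3. Stack: [3]
STORE_FAST w → w=3. Stack: []
LOAD_CONST → push 10. Stack: [10]
LOAD_FAST y → push -27. Stack: [10, -27]
BINARY_OP + → 10 + -27 = -17. Stack: [-17]
LOAD_FAST a → push 37. Stack: [-17, 37]
BINARY_OP // → -17 // 37 = -1. Stack: [-1]
STORE_FAST x → x=-1. Stack: []
LOAD_FAST x → push -1. Stack: [-1]
LOAD_CONST → push 4. Stack: [-1, 4]
BINARY_OP - → -1 - 4 = -5. Stack: [-5]
STORE_FAST t → t=-5. Stack: []
LOAD_FAST_LOAD_FAST t,u → push -5,0. Stack: [-5, 0]
BINARY_OP + → -5 + 0 = -5. Stack: [-5]
RETURN_VALUE → return -5.

-5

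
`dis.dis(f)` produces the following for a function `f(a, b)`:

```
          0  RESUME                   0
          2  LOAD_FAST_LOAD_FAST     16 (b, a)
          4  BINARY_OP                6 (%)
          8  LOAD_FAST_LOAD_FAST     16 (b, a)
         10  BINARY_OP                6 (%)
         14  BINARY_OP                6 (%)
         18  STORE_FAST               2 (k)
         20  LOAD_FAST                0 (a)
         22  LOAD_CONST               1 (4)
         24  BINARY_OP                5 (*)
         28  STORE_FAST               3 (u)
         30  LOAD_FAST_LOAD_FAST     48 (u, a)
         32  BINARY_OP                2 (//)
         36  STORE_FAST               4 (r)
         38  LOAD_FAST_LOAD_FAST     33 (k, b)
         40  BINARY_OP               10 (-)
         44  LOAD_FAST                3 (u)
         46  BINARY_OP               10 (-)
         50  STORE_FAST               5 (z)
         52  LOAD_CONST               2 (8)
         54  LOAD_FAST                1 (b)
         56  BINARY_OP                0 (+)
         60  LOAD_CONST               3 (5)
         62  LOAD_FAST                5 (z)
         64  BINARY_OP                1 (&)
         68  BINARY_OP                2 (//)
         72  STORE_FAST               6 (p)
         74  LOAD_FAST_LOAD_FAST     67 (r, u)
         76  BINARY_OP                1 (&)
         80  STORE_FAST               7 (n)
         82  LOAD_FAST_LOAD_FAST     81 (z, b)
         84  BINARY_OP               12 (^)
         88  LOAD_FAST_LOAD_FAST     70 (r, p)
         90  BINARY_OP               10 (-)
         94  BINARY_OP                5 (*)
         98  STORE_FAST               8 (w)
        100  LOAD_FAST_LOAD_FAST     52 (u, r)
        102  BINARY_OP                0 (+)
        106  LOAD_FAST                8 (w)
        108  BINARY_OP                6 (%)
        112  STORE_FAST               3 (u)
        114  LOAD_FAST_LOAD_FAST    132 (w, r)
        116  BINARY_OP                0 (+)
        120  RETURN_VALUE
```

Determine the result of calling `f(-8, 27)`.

-86

LOAD_FAST_LOAD_FAST b,a → push 27,-8. Stack: [27, -8]
BINARY_OP % → 27 % -8 = -5. Stack: [-5]
LOAD_FAST_LOAD_FAST b,a → push 27,-8. Stack: [-5, 27, -8]
BINARY_OP % → 27 % -8 = -5. Stack: [-5, -5]
BINARY_OP % → -5 % -5 = 0. Stack: [0]
STORE_FAST k → k=0. Stack: []
LOAD_FAST a → push -8. Stack: [-8]
LOAD_CONST → push 4. Stack: [-8, 4]
BINARY_OP * → -8 * 4 = -32. Stack: [-32]
STORE_FAST u → u=-32. Stack: []
LOAD_FAST_LOAD_FAST u,a → push -32,-8. Stack: [-32, -8]
BINARY_OP // → -32 // -8 = 4. Stack: [4]
STORE_FAST r → r=4. Stack: []
LOAD_FAST_LOAD_FAST k,b → push 0,27. Stack: [0, 27]
BINARY_OP - → 0 - 27 = -27. Stack: [-27]
LOAD_FAST u → push -32. Stack: [-27, -32]
BINARY_OP - → -27 - -32 = 5. Stack: [5]
STORE_FAST z → z=5. Stack: []
LOAD_CONST → push 8. Stack: [8]
LOAD_FAST b → push 27. Stack: [8, 27]
BINARY_OP + → 8 + 27 = 35. Stack: [35]
LOAD_CONST → push 5. Stack: [35, 5]
LOAD_FAST z → push 5. Stack: [35, 5, 5]
BINARY_OP & → 5 & 5 = 5. Stack: [35, 5]
BINARY_OP // → 35 // 5 = 7. Stack: [7]
STORE_FAST p → p=7. Stack: []
LOAD_FAST_LOAD_FAST r,u → push 4,-32. Stack: [4, -32]
BINARY_OP & → 4 & -32 = 0. Stack: [0]
STORE_FAST n → n=0. Stack: []
LOAD_FAST_LOAD_FAST z,b → push 5,27. Stack: [5, 27]
BINARY_OP ^ → 5 ^ 27 = 30. Stack: [30]
LOAD_FAST_LOAD_FAST r,p → push 4,7. Stack: [30, 4, 7]
BINARY_OP - → 4 - 7 = -3. Stack: [30, -3]
BINARY_OP * → 30 * -3 = -90. Stack: [-90]
STORE_FAST w → w=-90. Stack: []
LOAD_FAST_LOAD_FAST u,r → push -32,4. Stack: [-32, 4]
BINARY_OP + → -32 + 4 = -28. Stack: [-28]
LOAD_FAST w → push -90. Stack: [-28, -90]
BINARY_OP % → -28 % -90 = -28. Stack: [-28]
STORE_FAST u → u=-28. Stack: []
LOAD_FAST_LOAD_FAST w,r → push -90,4. Stack: [-90, 4]
BINARY_OP + → -90 + 4 = -86. Stack: [-86]
RETURN_VALUE → return -86.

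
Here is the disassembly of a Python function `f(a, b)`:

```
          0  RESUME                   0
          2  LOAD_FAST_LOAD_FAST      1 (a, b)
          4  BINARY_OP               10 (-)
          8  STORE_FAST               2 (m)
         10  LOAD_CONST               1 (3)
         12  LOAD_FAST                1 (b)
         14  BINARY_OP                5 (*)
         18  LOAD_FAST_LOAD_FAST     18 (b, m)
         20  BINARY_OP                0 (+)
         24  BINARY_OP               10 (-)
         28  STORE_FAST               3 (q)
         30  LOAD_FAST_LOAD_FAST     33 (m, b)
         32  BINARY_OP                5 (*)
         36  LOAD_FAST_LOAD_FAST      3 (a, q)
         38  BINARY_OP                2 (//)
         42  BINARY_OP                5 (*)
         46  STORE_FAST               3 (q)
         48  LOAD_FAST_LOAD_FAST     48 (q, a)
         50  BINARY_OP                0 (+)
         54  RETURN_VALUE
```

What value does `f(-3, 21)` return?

501

LOAD_FAST_LOAD_FAST a,b → push -3,21. Stack: [-3, 21]
BINARY_OP - → -3 - 21 = -24. Stack: [-24]
STORE_FAST m → m=-24. Stack: []
LOAD_CONST → push 3. Stack: [3]
LOAD_FAST b → push 21. Stack: [3, 21]
BINARY_OP * → 3 * 21 = 63. Stack: [63]
LOAD_FAST_LOAD_FAST b,m → push 21,-24. Stack: [63, 21, -24]
BINARY_OP + → 21 + -24 = -3. Stack: [63, -3]
BINARY_OP - → 63 - -3 = 66. Stack: [66]
STORE_FAST q → q=66. Stack: []
LOAD_FAST_LOAD_FAST m,b → push -24,21. Stack: [-24, 21]
BINARY_OP * → -24 * 21 = -504. Stack: [-504]
LOAD_FAST_LOAD_FAST a,q → push -3,66. Stack: [-504, -3, 66]
BINARY_OP // → -3 // 66 = -1. Stack: [-504, -1]
BINARY_OP * → -504 * -1 = 504. Stack: [504]
STORE_FAST q → q=504. Stack: []
LOAD_FAST_LOAD_FAST q,a → push 504,-3. Stack: [504, -3]
BINARY_OP + → 504 + -3 = 501. Stack: [501]
RETURN_VALUE → return 501.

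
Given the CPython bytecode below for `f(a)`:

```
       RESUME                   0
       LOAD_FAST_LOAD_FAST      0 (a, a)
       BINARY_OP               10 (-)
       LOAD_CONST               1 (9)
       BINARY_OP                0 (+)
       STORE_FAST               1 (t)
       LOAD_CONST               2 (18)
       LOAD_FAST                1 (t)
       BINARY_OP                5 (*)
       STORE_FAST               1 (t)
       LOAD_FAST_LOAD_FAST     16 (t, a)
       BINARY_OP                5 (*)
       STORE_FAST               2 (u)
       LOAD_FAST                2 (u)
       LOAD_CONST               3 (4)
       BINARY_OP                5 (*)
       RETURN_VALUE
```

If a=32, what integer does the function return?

LOAD_FAST_LOAD_FAST a,a → push 32,32. Stack: [32, 32]
BINARY_OP - → 32 - 32 = 0. Stack: [0]
LOAD_CONST → push 9. Stack: [0, 9]
BINARY_OP + → 0 + 9 = 9. Stack: [9]
STORE_FAST t → t=9. Stack: []
LOAD_CONST → push 18. Stack: [18]
LOAD_FAST t → push 9. Stack: [18, 9]
BINARY_OP * → 18 * 9 = 162. Stack: [162]
STORE_FAST t → t=162. Stack: []
LOAD_FAST_LOAD_FAST t,a → push 162,32. Stack: [162, 32]
BINARY_OP * → 162 * 32 = 5184. Stack: [5184]
STORE_FAST u → u=5184. Stack: []
LOAD_FAST u → push 5184. Stack: [5184]
LOAD_CONST → push 4. Stack: [5184, 4]
BINARY_OP * → 5184 * 4 = 20736. Stack: [20736]
RETURN_VALUE → return 20736.

20736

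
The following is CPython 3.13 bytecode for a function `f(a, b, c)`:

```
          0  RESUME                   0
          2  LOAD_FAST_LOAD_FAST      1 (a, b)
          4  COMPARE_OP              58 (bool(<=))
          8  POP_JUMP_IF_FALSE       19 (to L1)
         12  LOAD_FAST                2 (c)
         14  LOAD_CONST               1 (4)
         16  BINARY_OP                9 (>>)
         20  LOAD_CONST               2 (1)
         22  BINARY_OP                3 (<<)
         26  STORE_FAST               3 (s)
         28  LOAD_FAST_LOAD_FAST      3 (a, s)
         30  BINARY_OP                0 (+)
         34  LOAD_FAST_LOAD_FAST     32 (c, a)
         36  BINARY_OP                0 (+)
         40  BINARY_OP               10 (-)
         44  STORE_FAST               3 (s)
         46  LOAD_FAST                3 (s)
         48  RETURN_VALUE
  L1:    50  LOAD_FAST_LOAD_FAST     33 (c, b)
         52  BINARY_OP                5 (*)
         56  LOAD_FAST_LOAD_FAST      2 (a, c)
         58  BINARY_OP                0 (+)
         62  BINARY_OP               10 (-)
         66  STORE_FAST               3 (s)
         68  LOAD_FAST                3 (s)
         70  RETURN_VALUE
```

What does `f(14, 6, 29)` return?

LOAD_FAST_LOAD_FAST a,b → push 14,6. Stack: [14, 6]
COMPARE_OP bool(<=) → 14 vs 6 = False. Stack: [False]
POP_JUMP_IF_FALSE → pop False; jump. Stack: []
LOAD_FAST_LOAD_FAST c,b → push 29,6. Stack: [29, 6]
BINARY_OP * → 29 * 6 = 174. Stack: [174]
LOAD_FAST_LOAD_FAST a,c → push 14,29. Stack: [174, 14, 29]
BINARY_OP + → 14 + 29 = 43. Stack: [174, 43]
BINARY_OP - → 174 - 43 = 131. Stack: [131]
STORE_FAST s → s=131. Stack: []
LOAD_FAST s → push 131. Stack: [131]
RETURN_VALUE → return 131.

131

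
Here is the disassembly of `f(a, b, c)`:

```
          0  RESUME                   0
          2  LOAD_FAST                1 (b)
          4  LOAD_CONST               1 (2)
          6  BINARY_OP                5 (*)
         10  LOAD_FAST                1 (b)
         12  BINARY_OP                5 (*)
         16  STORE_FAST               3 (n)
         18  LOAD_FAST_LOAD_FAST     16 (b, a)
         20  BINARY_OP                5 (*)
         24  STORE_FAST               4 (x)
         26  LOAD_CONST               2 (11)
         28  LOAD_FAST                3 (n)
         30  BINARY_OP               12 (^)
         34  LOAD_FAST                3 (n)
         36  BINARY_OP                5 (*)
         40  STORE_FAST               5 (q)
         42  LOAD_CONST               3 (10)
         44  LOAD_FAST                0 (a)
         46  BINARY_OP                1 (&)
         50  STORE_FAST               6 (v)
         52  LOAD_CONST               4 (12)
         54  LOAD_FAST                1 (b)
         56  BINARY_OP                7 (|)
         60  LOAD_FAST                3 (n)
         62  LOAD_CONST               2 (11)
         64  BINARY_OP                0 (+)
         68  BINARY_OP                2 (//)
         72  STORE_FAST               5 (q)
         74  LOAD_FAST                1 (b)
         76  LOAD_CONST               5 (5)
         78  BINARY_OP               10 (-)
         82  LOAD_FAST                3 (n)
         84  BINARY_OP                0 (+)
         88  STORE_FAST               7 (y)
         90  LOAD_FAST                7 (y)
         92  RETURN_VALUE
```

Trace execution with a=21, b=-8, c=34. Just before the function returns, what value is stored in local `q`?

-1

LOAD_FAST b → push -8. Stack: [-8]
LOAD_CONST → push 2. Stack: [-8, 2]
BINARY_OP * → -8 * 2 = -16. Stack: [-16]
LOAD_FAST b → push -8. Stack: [-16, -8]
BINARY_OP * → -16 * -8 = 128. Stack: [128]
STORE_FAST n → n=128. Stack: []
LOAD_FAST_LOAD_FAST b,a → push -8,21. Stack: [-8, 21]
BINARY_OP * → -8 * 21 = -168. Stack: [-168]
STORE_FAST x → x=-168. Stack: []
LOAD_CONST → push 11. Stack: [11]
LOAD_FAST n → push 128. Stack: [11, 128]
BINARY_OP ^ → 11 ^ 128 = 139. Stack: [139]
LOAD_FAST n → push 128. Stack: [139, 128]
BINARY_OP * → 139 * 128 = 17792. Stack: [17792]
STORE_FAST q → q=17792. Stack: []
LOAD_CONST → push 10. Stack: [10]
LOAD_FAST a → push 21. Stack: [10, 21]
BINARY_OP & → 10 & 21 = 0. Stack: [0]
STORE_FAST v → v=0. Stack: []
LOAD_CONST → push 12. Stack: [12]
LOAD_FAST b → push -8. Stack: [12, -8]
BINARY_OP | → 12 | -8 = -4. Stack: [-4]
LOAD_FAST n → push 128. Stack: [-4, 128]
LOAD_CONST → push 11. Stack: [-4, 128, 11]
BINARY_OP + → 128 + 11 = 139. Stack: [-4, 139]
BINARY_OP // → -4 // 139 = -1. Stack: [-1]
STORE_FAST q → q=-1. Stack: []
LOAD_FAST b → push -8. Stack: [-8]
LOAD_CONST → push 5. Stack: [-8, 5]
BINARY_OP - → -8 - 5 = -13. Stack: [-13]
LOAD_FAST n → push 128. Stack: [-13, 128]
BINARY_OP + → -13 + 128 = 115. Stack: [115]
STORE_FAST y → y=115. Stack: []
LOAD_FAST y → push 115. Stack: [115]
RETURN_VALUE → return 115.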